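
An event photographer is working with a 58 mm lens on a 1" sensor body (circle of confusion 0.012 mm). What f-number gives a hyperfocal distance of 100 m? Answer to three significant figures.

f/2.80

Rearrange H = f²/(N·c) + f for N: N = f² / ((H − f)·c).
N = 58² / ((100000 − 58) × 0.012) = 3364 / 1199 ≈ 2.80.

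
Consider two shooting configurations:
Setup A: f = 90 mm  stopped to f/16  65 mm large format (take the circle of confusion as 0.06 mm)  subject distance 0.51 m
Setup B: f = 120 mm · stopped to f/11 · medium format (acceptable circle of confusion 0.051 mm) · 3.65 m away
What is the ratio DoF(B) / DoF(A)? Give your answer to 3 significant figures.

Setup A: H = 90²/(16×0.06) + 90 ≈ 8527.5 mm; DoF = Df − Dn = 536.717 − 485.817 ≈ 50.900 mm.
Setup B: H = 120²/(11×0.051) + 120 ≈ 25788.4 mm; DoF = Df − Dn = 4232.0 − 3208.7 ≈ 1023.3 mm.
Ratio = 1023.3 / 50.900 ≈ 20.1.

20.1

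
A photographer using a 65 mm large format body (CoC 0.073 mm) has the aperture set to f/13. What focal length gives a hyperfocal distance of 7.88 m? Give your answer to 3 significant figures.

86.0 mm

From H = f²/(N·c) + f, with f ≪ H: f ≈ √(H·N·c) = √(7880 × 13 × 0.073) = √7478.1 ≈ 86.48 mm.
Exact: f² + N·c·f − N·c·H = 0 ⇒ f = (−N·c + √((N·c)² + 4·N·c·H))/2 = (−0.949 + √29913)/2 ≈ 86.003 mm ≈ 86.0 mm.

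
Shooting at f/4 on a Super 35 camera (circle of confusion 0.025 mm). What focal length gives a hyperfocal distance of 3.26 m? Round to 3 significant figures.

From H = f²/(N·c) + f, with f ≪ H: f ≈ √(H·N·c) = √(3260 × 4 × 0.025) = √326.00 ≈ 18.06 mm.
Exact: f² + N·c·f − N·c·H = 0 ⇒ f = (−N·c + √((N·c)² + 4·N·c·H))/2 = (−0.1 + √1304.0)/2 ≈ 18.006 mm ≈ 18.0 mm.

18.0 mm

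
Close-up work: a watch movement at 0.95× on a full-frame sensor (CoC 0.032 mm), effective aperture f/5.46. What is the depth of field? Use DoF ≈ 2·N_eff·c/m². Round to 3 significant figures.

0.387 mm

At magnification m, DoF ≈ 2·N_eff·c/m² = 2 × 5.46 × 0.032 / 0.95² = 0.3494 / 0.9025 ≈ 0.387 mm.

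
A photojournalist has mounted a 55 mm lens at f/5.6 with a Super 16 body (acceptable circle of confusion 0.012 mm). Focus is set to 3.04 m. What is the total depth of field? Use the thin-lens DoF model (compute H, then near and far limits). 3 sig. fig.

Hyperfocal distance H = f²/(N·c) + f = 55²/(5.6 × 0.012) + 55 = 3025/0.0672 + 55 ≈ 45069.9 mm ≈ 45.07 m.
Near limit Dn = s·(H − f)/(H + s − 2f) = 3040 × (45069.9 − 55) / (45069.9 + 3040 − 2 × 55) = 3040 × 45014.9 / 47999.9 ≈ 2850.95 mm.
Far limit Df = s·(H − f)/(H − s) = 3040 × (45069.9 − 55) / (45069.9 − 3040) = 3040 × 45014.9 / 42029.9 ≈ 3255.90 mm.
Depth of field = Df − Dn = 3255.90 − 2850.95 ≈ 404.95 mm.

405 mm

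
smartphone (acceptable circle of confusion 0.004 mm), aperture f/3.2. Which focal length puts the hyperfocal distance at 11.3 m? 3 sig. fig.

From H = f²/(N·c) + f, with f ≪ H: f ≈ √(H·N·c) = √(11300 × 3.2 × 0.004) = √144.64 ≈ 12.03 mm.
The +f correction barely moves this — solving exactly, f² + N·c·f − N·c·H = 0 ⇒ f = (−N·c + √((N·c)² + 4·N·c·H))/2 = (−0.0128 + √578.56)/2 ≈ 12.020 mm, so f ≈ 12.0 mm.

12.0 mm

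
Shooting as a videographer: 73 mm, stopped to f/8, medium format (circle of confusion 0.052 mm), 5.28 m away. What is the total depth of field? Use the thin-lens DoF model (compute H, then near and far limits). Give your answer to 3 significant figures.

5.14 m

Hyperfocal distance H = f²/(N·c) + f = 73²/(8 × 0.052) + 73 = 5329/0.416 + 73 ≈ 12883.1 mm ≈ 12.88 m.
Near limit Dn = s·(H − f)/(H + s − 2f) = 5280 × (12883.1 − 73) / (12883.1 + 5280 − 2 × 73) = 5280 × 12810.1 / 18017.1 ≈ 3754.1 mm.
Far limit Df = s·(H − f)/(H − s) = 5280 × (12883.1 − 73) / (12883.1 − 5280) = 5280 × 12810.1 / 7603.1 ≈ 8896.0 mm.
Depth of field = Df − Dn = 8896.0 − 3754.1 ≈ 5141.9 mm ≈ 5.14 m.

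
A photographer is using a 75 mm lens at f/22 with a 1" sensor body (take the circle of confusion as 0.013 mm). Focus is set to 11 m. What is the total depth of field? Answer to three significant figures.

Hyperfocal distance H = f²/(N·c) + f = 75²/(22 × 0.013) + 75 = 5625/0.286 + 75 ≈ 19742.8 mm ≈ 19.74 m.
Near limit Dn = s·(H − f)/(H + s − 2f) = 11000 × (19742.8 − 75) / (19742.8 + 11000 − 2 × 75) = 11000 × 19667.8 / 30592.8 ≈ 7072 mm.
Far limit Df = s·(H − f)/(H − s) = 11000 × (19742.8 − 75) / (19742.8 − 11000) = 11000 × 19667.8 / 8742.8 ≈ 24746 mm.
Depth of field = Df − Dn = 24746 − 7072 ≈ 17674 mm ≈ 17.7 m.

17.7 m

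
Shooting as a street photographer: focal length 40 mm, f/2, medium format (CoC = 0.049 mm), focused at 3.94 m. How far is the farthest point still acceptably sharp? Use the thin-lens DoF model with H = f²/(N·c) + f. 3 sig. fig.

Hyperfocal distance H = f²/(N·c) + f = 40²/(2 × 0.049) + 40 = 1600/0.098 + 40 ≈ 16366.5 mm ≈ 16.37 m.
Far limit Df = s·(H − f)/(H − s) = 3940 × (16366.5 − 40) / (16366.5 − 3940) = 3940 × 16326.5 / 12426.5 ≈ 5176.5 mm ≈ 5.18 m.

5.18 m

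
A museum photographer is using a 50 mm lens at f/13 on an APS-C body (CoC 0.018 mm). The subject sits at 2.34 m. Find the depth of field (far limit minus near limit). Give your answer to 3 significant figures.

Hyperfocal distance H = f²/(N·c) + f = 50²/(13 × 0.018) + 50 = 2500/0.234 + 50 ≈ 10733.8 mm ≈ 10.73 m.
Near limit Dn = s·(H − f)/(H + s − 2f) = 2340 × (10733.8 − 50) / (10733.8 + 2340 − 2 × 50) = 2340 × 10683.8 / 12973.8 ≈ 1927.0 mm.
Far limit Df = s·(H − f)/(H − s) = 2340 × (10733.8 − 50) / (10733.8 − 2340) = 2340 × 10683.8 / 8393.8 ≈ 2978.4 mm.
Depth of field = Df − Dn = 2978.4 − 1927.0 ≈ 1051.4 mm ≈ 1.05 m.

1.05 m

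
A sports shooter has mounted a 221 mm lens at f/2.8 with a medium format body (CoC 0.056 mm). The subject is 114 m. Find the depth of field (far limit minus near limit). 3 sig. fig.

96.1 m

Hyperfocal distance H = f²/(N·c) + f = 221²/(2.8 × 0.056) + 221 = 48841/0.1568 + 221 ≈ 311707.0 mm ≈ 311.7 m.
Near limit Dn = s·(H − f)/(H + s − 2f) = 114000 × (311707.0 − 221) / (311707.0 + 114000 − 2 × 221) = 114000 × 311486.0 / 425265.0 ≈ 83499 mm.
Far limit Df = s·(H − f)/(H − s) = 114000 × (311707.0 − 221) / (311707.0 − 114000) = 114000 × 311486.0 / 197707.0 ≈ 179606 mm.
Depth of field = Df − Dn = 179606 − 83499 ≈ 96107 mm ≈ 96.1 m.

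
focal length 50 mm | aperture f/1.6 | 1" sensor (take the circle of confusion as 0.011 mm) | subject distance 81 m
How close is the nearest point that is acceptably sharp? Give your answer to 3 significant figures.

Hyperfocal distance H = f²/(N·c) + f = 50²/(1.6 × 0.011) + 50 = 2500/0.0176 + 50 ≈ 142095.5 mm ≈ 142.1 m.
Near limit Dn = s·(H − f)/(H + s − 2f) = 81000 × (142095.5 − 50) / (142095.5 + 81000 − 2 × 50) = 81000 × 142045.5 / 222995.5 ≈ 51596 mm ≈ 51.6 m.

51.6 m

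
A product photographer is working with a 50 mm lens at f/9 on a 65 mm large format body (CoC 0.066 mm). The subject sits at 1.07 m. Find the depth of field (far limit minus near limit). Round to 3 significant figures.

Hyperfocal distance H = f²/(N·c) + f = 50²/(9 × 0.066) + 50 = 2500/0.594 + 50 ≈ 4258.8 mm ≈ 4.259 m.
Near limit Dn = s·(H − f)/(H + s − 2f) = 1070 × (4258.8 − 50) / (4258.8 + 1070 − 2 × 50) = 1070 × 4208.8 / 5228.8 ≈ 861.27 mm.
Far limit Df = s·(H − f)/(H − s) = 1070 × (4258.8 − 50) / (4258.8 − 1070) = 1070 × 4208.8 / 3188.8 ≈ 1412.27 mm.
Depth of field = Df − Dn = 1412.27 − 861.27 ≈ 551.00 mm ≈ 0.551 m.

0.551 m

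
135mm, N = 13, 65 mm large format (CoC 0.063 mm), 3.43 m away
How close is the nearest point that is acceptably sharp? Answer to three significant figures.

Hyperfocal distance H = f²/(N·c) + f = 135²/(13 × 0.063) + 135 = 18225/0.819 + 135 ≈ 22387.7 mm ≈ 22.39 m.
Near limit Dn = s·(H − f)/(H + s − 2f) = 3430 × (22387.7 − 135) / (22387.7 + 3430 − 2 × 135) = 3430 × 22252.7 / 25547.7 ≈ 2987.6 mm ≈ 2.99 m.

2.99 m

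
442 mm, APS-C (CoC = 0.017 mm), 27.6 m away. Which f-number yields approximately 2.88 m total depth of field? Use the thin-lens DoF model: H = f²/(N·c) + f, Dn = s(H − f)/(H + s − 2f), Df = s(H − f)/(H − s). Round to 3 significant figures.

Write h = H − f = f²/(N·c). The thin-lens limits are Dn = s·h/(h + (s−f)) and Df = s·h/(h − (s−f)), so DoF = Df − Dn = 2·s·(s−f)·h / (h² − (s−f)²).
That is a quadratic in h: DoF·h² − 2·s·(s−f)·h − DoF·(s−f)² = 0 ⇒ h = (s−f)·(s + √(s² + DoF²)) / DoF = 27158 × (27600 + √(27600² + 2880²)) / 2880 = 27158 × (27600 + 27749.9) / 2880 ≈ 521941 mm.
Then N = f²/(c·h) = 442² / (0.017 × 521941) = 195364 / 8873.0 ≈ 22.

f/22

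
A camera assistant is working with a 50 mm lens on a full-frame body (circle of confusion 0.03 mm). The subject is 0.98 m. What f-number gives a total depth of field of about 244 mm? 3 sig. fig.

f/11

Write h = H − f = f²/(N·c). The thin-lens limits are Dn = s·h/(h + (s−f)) and Df = s·h/(h − (s−f)), so DoF = Df − Dn = 2·s·(s−f)·h / (h² − (s−f)²).
That is a quadratic in h: DoF·h² − 2·s·(s−f)·h − DoF·(s−f)² = 0 ⇒ h = (s−f)·(s + √(s² + DoF²)) / DoF = 930 × (980 + √(980² + 244²)) / 244 = 930 × (980 + 1009.92) / 244 ≈ 7584.5 mm.
Then N = f²/(c·h) = 50² / (0.03 × 7584.5) = 2500 / 227.54 ≈ 11.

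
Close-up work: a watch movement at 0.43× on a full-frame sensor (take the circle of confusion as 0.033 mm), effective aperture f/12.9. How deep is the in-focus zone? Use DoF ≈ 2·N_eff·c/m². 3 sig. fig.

4.60 mm

At magnification m, DoF ≈ 2·N_eff·c/m² = 2 × 12.9 × 0.033 / 0.43² = 0.8514 / 0.1849 ≈ 4.6 mm.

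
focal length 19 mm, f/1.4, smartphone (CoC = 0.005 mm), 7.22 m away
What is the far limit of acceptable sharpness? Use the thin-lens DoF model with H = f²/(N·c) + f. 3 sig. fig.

Hyperfocal distance H = f²/(N·c) + f = 19²/(1.4 × 0.005) + 19 = 361/0.007 + 19 ≈ 51590.4 mm ≈ 51.59 m.
Far limit Df = s·(H − f)/(H − s) = 7220 × (51590.4 − 19) / (51590.4 − 7220) = 7220 × 51571.4 / 44370.4 ≈ 8391.8 mm ≈ 8.39 m.

8.39 m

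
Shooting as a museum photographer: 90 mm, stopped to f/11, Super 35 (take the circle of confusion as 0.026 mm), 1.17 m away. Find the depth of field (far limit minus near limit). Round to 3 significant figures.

Hyperfocal distance H = f²/(N·c) + f = 90²/(11 × 0.026) + 90 = 8100/0.286 + 90 ≈ 28411.7 mm ≈ 28.41 m.
Near limit Dn = s·(H − f)/(H + s − 2f) = 1170 × (28411.7 − 90) / (28411.7 + 1170 − 2 × 90) = 1170 × 28321.7 / 29401.7 ≈ 1127.023 mm.
Far limit Df = s·(H − f)/(H − s) = 1170 × (28411.7 − 90) / (28411.7 − 1170) = 1170 × 28321.7 / 27241.7 ≈ 1216.385 mm.
Depth of field = Df − Dn = 1216.385 − 1127.023 ≈ 89.362 mm.

89.4 mm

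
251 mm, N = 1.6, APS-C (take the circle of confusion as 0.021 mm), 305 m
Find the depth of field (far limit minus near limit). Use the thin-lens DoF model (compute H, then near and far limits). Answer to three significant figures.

102 m

Hyperfocal distance H = f²/(N·c) + f = 251²/(1.6 × 0.021) + 251 = 63001/0.0336 + 251 ≈ 1875280.8 mm ≈ 1875 m.
Near limit Dn = s·(H − f)/(H + s − 2f) = 305000 × (1875280.8 − 251) / (1875280.8 + 305000 − 2 × 251) = 305000 × 1875029.8 / 2179778.8 ≈ 262359 mm.
Far limit Df = s·(H − f)/(H − s) = 305000 × (1875280.8 − 251) / (1875280.8 − 305000) = 305000 × 1875029.8 / 1570280.8 ≈ 364192 mm.
Depth of field = Df − Dn = 364192 − 262359 ≈ 101833 mm ≈ 102 m.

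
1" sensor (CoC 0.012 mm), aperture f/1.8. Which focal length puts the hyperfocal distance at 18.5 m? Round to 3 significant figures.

20.0 mm

From H = f²/(N·c) + f, with f ≪ H: f ≈ √(H·N·c) = √(18500 × 1.8 × 0.012) = √399.60 ≈ 19.99 mm.
The +f correction barely moves this — solving exactly, f² + N·c·f − N·c·H = 0 ⇒ f = (−N·c + √((N·c)² + 4·N·c·H))/2 = (−0.0216 + √1598.4)/2 ≈ 19.979 mm, so f ≈ 20.0 mm.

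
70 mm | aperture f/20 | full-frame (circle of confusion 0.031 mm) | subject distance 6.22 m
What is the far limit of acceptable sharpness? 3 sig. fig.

Hyperfocal distance H = f²/(N·c) + f = 70²/(20 × 0.031) + 70 = 4900/0.62 + 70 ≈ 7973.2 mm ≈ 7.973 m.
Far limit Df = s·(H − f)/(H − s) = 6220 × (7973.2 − 70) / (7973.2 − 6220) = 6220 × 7903.2 / 1753.2 ≈ 28039 mm ≈ 28.0 m.

28.0 m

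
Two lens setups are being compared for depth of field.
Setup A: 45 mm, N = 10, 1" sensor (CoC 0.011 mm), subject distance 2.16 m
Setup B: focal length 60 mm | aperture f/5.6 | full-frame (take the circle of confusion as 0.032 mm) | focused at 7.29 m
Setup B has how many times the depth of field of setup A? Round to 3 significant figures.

12.0

Setup A: H = 45²/(10×0.011) + 45 ≈ 18454.1 mm; DoF = Df − Dn = 2440.37 − 1937.41 ≈ 502.96 mm.
Setup B: H = 60²/(5.6×0.032) + 60 ≈ 20149.3 mm; DoF = Df − Dn = 11388.7 − 5360.7 ≈ 6028.0 mm.
Ratio = 6028.0 / 502.96 ≈ 12.0.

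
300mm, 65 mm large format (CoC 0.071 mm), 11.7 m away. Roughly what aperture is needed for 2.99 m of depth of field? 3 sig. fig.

Write h = H − f = f²/(N·c). The thin-lens limits are Dn = s·h/(h + (s−f)) and Df = s·h/(h − (s−f)), so DoF = Df − Dn = 2·s·(s−f)·h / (h² − (s−f)²).
That is a quadratic in h: DoF·h² − 2·s·(s−f)·h − DoF·(s−f)² = 0 ⇒ h = (s−f)·(s + √(s² + DoF²)) / DoF = 11400 × (11700 + √(11700² + 2990²)) / 2990 = 11400 × (11700 + 12076.0) / 2990 ≈ 90651 mm.
Then N = f²/(c·h) = 300² / (0.071 × 90651) = 90000 / 6436.2 ≈ 14.

f/14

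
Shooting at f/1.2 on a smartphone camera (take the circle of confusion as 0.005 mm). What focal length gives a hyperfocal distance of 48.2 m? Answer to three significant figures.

From H = f²/(N·c) + f, with f ≪ H: f ≈ √(H·N·c) = √(48200 × 1.2 × 0.005) = √289.20 ≈ 17.01 mm.
The +f correction barely moves this — solving exactly, f² + N·c·f − N·c·H = 0 ⇒ f = (−N·c + √((N·c)² + 4·N·c·H))/2 = (−0.006 + √1156.8)/2 ≈ 17.003 mm, so f ≈ 17.0 mm.

17.0 mm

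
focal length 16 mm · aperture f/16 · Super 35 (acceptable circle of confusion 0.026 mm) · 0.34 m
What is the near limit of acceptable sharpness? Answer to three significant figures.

Hyperfocal distance H = f²/(N·c) + f = 16²/(16 × 0.026) + 16 = 256/0.416 + 16 ≈ 631.4 mm ≈ 0.631 m.
Near limit Dn = s·(H − f)/(H + s − 2f) = 340 × (631.4 − 16) / (631.4 + 340 − 2 × 16) = 340 × 615.4 / 939.4 ≈ 222.73 mm.

223 mm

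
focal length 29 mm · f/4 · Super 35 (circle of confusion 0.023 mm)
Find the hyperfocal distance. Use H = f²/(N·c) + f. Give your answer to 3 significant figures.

9.17 m

Hyperfocal distance H = f²/(N·c) + f = 29²/(4 × 0.023) + 29 = 841/0.092 + 29 ≈ 9170.3 mm ≈ 9.17 m.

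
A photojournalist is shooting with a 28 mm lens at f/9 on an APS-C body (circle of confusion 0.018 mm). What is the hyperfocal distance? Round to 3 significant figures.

4.87 m

Hyperfocal distance H = f²/(N·c) + f = 28²/(9 × 0.018) + 28 = 784/0.162 + 28 ≈ 4867.5 mm ≈ 4.87 m.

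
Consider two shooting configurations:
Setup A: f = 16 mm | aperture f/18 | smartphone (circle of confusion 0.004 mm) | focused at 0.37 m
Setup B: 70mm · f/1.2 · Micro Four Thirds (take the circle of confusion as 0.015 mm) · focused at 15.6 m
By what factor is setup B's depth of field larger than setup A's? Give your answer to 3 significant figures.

24.0

Setup A: H = 16²/(18×0.004) + 16 ≈ 3571.6 mm; DoF = Df − Dn = 410.911 − 336.497 ≈ 74.414 mm.
Setup B: H = 70²/(1.2×0.015) + 70 ≈ 272292.2 mm; DoF = Df − Dn = 16543.8 − 14758.1 ≈ 1785.7 mm.
Ratio = 1785.7 / 74.414 ≈ 24.0.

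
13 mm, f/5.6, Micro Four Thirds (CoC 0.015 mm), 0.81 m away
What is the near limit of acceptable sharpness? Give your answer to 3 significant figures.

Hyperfocal distance H = f²/(N·c) + f = 13²/(5.6 × 0.015) + 13 = 169/0.084 + 13 ≈ 2024.9 mm ≈ 2.025 m.
Near limit Dn = s·(H − f)/(H + s − 2f) = 810 × (2024.9 − 13) / (2024.9 + 810 − 2 × 13) = 810 × 2011.9 / 2808.9 ≈ 580.17 mm ≈ 0.580 m.

0.580 m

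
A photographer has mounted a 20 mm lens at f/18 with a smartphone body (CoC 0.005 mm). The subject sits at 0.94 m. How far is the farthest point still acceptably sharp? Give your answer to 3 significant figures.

Hyperfocal distance H = f²/(N·c) + f = 20²/(18 × 0.005) + 20 = 400/0.09 + 20 ≈ 4464.4 mm ≈ 4.464 m.
Far limit Df = s·(H − f)/(H − s) = 940 × (4464.4 − 20) / (4464.4 − 940) = 940 × 4444.4 / 3524.4 ≈ 1185.4 mm ≈ 1.19 m.

1.19 m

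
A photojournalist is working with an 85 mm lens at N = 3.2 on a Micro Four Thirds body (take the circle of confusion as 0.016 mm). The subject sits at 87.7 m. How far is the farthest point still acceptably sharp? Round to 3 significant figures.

Hyperfocal distance H = f²/(N·c) + f = 85²/(3.2 × 0.016) + 85 = 7225/0.0512 + 85 ≈ 141198.3 mm ≈ 141.2 m.
Far limit Df = s·(H − f)/(H − s) = 87700 × (141198.3 − 85) / (141198.3 − 87700) = 87700 × 141113.3 / 53498.3 ≈ 231328 mm ≈ 231 m.

231 m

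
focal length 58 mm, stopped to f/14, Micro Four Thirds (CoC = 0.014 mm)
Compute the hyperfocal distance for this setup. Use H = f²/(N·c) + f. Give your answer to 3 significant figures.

Hyperfocal distance H = f²/(N·c) + f = 58²/(14 × 0.014) + 58 = 3364/0.196 + 58 ≈ 17221.3 mm ≈ 17.2 m.

17.2 m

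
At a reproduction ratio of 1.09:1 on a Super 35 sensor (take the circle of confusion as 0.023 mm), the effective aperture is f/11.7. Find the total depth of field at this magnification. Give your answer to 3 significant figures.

At magnification m, DoF ≈ 2·N_eff·c/m² = 2 × 11.7 × 0.023 / 1.09² = 0.5382 / 1.188 ≈ 0.453 mm.

0.453 mm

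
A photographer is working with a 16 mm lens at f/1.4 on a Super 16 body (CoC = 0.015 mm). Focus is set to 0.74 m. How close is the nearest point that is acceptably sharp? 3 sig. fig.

Hyperfocal distance H = f²/(N·c) + f = 16²/(1.4 × 0.015) + 16 = 256/0.021 + 16 ≈ 12206.5 mm ≈ 12.21 m.
Near limit Dn = s·(H − f)/(H + s − 2f) = 740 × (12206.5 − 16) / (12206.5 + 740 − 2 × 16) = 740 × 12190.5 / 12914.5 ≈ 698.51 mm ≈ 0.699 m.

0.699 m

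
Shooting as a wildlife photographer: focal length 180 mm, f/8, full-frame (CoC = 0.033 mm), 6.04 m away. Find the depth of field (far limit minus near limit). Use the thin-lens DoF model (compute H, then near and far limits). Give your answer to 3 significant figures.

Hyperfocal distance H = f²/(N·c) + f = 180²/(8 × 0.033) + 180 = 32400/0.264 + 180 ≈ 122907.3 mm ≈ 122.9 m.
Near limit Dn = s·(H − f)/(H + s − 2f) = 6040 × (122907.3 − 180) / (122907.3 + 6040 − 2 × 180) = 6040 × 122727.3 / 128587.3 ≈ 5764.74 mm.
Far limit Df = s·(H − f)/(H − s) = 6040 × (122907.3 − 180) / (122907.3 − 6040) = 6040 × 122727.3 / 116867.3 ≈ 6342.86 mm.
Depth of field = Df − Dn = 6342.86 − 5764.74 ≈ 578.12 mm ≈ 0.578 m.

0.578 m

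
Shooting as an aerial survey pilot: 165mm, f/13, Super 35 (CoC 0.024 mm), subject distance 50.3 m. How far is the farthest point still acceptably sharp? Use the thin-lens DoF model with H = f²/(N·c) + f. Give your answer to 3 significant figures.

Hyperfocal distance H = f²/(N·c) + f = 165²/(13 × 0.024) + 165 = 27225/0.312 + 165 ≈ 87424.6 mm ≈ 87.42 m.
Far limit Df = s·(H − f)/(H − s) = 50300 × (87424.6 − 165) / (87424.6 − 50300) = 50300 × 87259.6 / 37124.6 ≈ 118228 mm ≈ 118 m.

118 m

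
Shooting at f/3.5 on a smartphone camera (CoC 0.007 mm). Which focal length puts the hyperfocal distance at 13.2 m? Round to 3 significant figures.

18.0 mm

From H = f²/(N·c) + f, with f ≪ H: f ≈ √(H·N·c) = √(13200 × 3.5 × 0.007) = √323.40 ≈ 17.98 mm.
The +f correction barely moves this — solving exactly, f² + N·c·f − N·c·H = 0 ⇒ f = (−N·c + √((N·c)² + 4·N·c·H))/2 = (−0.0245 + √1293.6)/2 ≈ 17.971 mm, so f ≈ 18.0 mm.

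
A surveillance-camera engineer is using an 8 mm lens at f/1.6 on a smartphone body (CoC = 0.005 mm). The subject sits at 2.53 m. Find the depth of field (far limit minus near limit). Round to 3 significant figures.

1.77 m

Hyperfocal distance H = f²/(N·c) + f = 8²/(1.6 × 0.005) + 8 = 64/0.008 + 8 ≈ 8008.0 mm ≈ 8.008 m.
Near limit Dn = s·(H − f)/(H + s − 2f) = 2530 × (8008.0 − 8) / (8008.0 + 2530 − 2 × 8) = 2530 × 8000.0 / 10522.0 ≈ 1923.6 mm.
Far limit Df = s·(H − f)/(H − s) = 2530 × (8008.0 − 8) / (8008.0 − 2530) = 2530 × 8000.0 / 5478.0 ≈ 3694.8 mm.
Depth of field = Df − Dn = 3694.8 − 1923.6 ≈ 1771.2 mm ≈ 1.77 m.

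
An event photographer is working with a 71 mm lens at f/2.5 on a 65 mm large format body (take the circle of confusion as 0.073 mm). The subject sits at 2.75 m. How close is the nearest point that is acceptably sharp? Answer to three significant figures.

Hyperfocal distance H = f²/(N·c) + f = 71²/(2.5 × 0.073) + 71 = 5041/0.1825 + 71 ≈ 27692.9 mm ≈ 27.69 m.
Near limit Dn = s·(H − f)/(H + s − 2f) = 2750 × (27692.9 − 71) / (27692.9 + 2750 − 2 × 71) = 2750 × 27621.9 / 30300.9 ≈ 2506.9 mm ≈ 2.51 m.

2.51 m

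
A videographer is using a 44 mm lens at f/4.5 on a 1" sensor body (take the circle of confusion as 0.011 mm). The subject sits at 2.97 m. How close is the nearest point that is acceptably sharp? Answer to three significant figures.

Hyperfocal distance H = f²/(N·c) + f = 44²/(4.5 × 0.011) + 44 = 1936/0.0495 + 44 ≈ 39155.1 mm ≈ 39.16 m.
Near limit Dn = s·(H − f)/(H + s − 2f) = 2970 × (39155.1 − 44) / (39155.1 + 2970 − 2 × 44) = 2970 × 39111.1 / 42037.1 ≈ 2763.3 mm ≈ 2.76 m.

2.76 m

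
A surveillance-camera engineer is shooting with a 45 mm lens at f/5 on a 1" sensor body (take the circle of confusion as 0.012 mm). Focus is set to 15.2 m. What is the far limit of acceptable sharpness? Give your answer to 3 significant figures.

27.6 m

Hyperfocal distance H = f²/(N·c) + f = 45²/(5 × 0.012) + 45 = 2025/0.06 + 45 ≈ 33795.0 mm ≈ 33.80 m.
Far limit Df = s·(H − f)/(H − s) = 15200 × (33795.0 − 45) / (33795.0 − 15200) = 15200 × 33750.0 / 18595.0 ≈ 27588 mm ≈ 27.6 m.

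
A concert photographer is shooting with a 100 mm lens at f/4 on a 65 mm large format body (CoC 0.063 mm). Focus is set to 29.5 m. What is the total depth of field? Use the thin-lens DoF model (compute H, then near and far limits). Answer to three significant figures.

Hyperfocal distance H = f²/(N·c) + f = 100²/(4 × 0.063) + 100 = 10000/0.252 + 100 ≈ 39782.5 mm ≈ 39.78 m.
Near limit Dn = s·(H − f)/(H + s − 2f) = 29500 × (39782.5 − 100) / (39782.5 + 29500 − 2 × 100) = 29500 × 39682.5 / 69082.5 ≈ 16945 mm.
Far limit Df = s·(H − f)/(H − s) = 29500 × (39782.5 − 100) / (39782.5 − 29500) = 29500 × 39682.5 / 10282.5 ≈ 113847 mm.
Depth of field = Df − Dn = 113847 − 16945 ≈ 96902 mm ≈ 96.9 m.

96.9 m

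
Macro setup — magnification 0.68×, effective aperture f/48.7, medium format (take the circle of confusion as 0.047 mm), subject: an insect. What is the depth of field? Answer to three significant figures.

9.90 mm

At magnification m, DoF ≈ 2·N_eff·c/m² = 2 × 48.7 × 0.047 / 0.68² = 4.578 / 0.4624 ≈ 9.9 mm.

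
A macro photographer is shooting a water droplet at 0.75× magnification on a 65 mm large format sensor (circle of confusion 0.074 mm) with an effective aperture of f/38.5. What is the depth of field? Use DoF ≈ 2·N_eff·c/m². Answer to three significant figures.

At magnification m, DoF ≈ 2·N_eff·c/m² = 2 × 38.5 × 0.074 / 0.75² = 5.698 / 0.5625 ≈ 10.1 mm.

10.1 mm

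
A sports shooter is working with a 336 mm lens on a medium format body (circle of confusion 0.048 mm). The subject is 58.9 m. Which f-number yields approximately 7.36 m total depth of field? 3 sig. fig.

Write h = H − f = f²/(N·c). The thin-lens limits are Dn = s·h/(h + (s−f)) and Df = s·h/(h − (s−f)), so DoF = Df − Dn = 2·s·(s−f)·h / (h² − (s−f)²).
That is a quadratic in h: DoF·h² − 2·s·(s−f)·h − DoF·(s−f)² = 0 ⇒ h = (s−f)·(s + √(s² + DoF²)) / DoF = 58564 × (58900 + √(58900² + 7360²)) / 7360 = 58564 × (58900 + 59358.1) / 7360 ≈ 940987 mm.
Then N = f²/(c·h) = 336² / (0.048 × 940987) = 112896 / 45167 ≈ 2.50.

f/2.50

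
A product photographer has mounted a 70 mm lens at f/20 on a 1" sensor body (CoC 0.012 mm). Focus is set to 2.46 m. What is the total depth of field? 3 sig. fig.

0.584 m

Hyperfocal distance H = f²/(N·c) + f = 70²/(20 × 0.012) + 70 = 4900/0.24 + 70 ≈ 20486.7 mm ≈ 20.49 m.
Near limit Dn = s·(H − f)/(H + s − 2f) = 2460 × (20486.7 − 70) / (20486.7 + 2460 − 2 × 70) = 2460 × 20416.7 / 22806.7 ≈ 2202.21 mm.
Far limit Df = s·(H − f)/(H − s) = 2460 × (20486.7 − 70) / (20486.7 − 2460) = 2460 × 20416.7 / 18026.7 ≈ 2786.15 mm.
Depth of field = Df − Dn = 2786.15 − 2202.21 ≈ 583.94 mm ≈ 0.584 m.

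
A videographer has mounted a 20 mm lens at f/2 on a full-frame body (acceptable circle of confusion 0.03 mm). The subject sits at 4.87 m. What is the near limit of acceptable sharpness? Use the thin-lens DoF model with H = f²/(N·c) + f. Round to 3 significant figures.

2.82 m

Hyperfocal distance H = f²/(N·c) + f = 20²/(2 × 0.03) + 20 = 400/0.06 + 20 ≈ 6686.7 mm ≈ 6.687 m.
Near limit Dn = s·(H − f)/(H + s − 2f) = 4870 × (6686.7 − 20) / (6686.7 + 4870 − 2 × 20) = 4870 × 6666.7 / 11516.7 ≈ 2819.1 mm ≈ 2.82 m.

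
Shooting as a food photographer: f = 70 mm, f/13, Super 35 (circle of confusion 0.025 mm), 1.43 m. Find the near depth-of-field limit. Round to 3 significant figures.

Hyperfocal distance H = f²/(N·c) + f = 70²/(13 × 0.025) + 70 = 4900/0.325 + 70 ≈ 15146.9 mm ≈ 15.15 m.
Near limit Dn = s·(H − f)/(H + s − 2f) = 1430 × (15146.9 − 70) / (15146.9 + 1430 − 2 × 70) = 1430 × 15076.9 / 16436.9 ≈ 1311.7 mm ≈ 1.31 m.

1.31 m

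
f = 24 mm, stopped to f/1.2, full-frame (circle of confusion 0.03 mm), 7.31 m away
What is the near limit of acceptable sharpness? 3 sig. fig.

Hyperfocal distance H = f²/(N·c) + f = 24²/(1.2 × 0.03) + 24 = 576/0.036 + 24 ≈ 16024.0 mm ≈ 16.02 m.
Near limit Dn = s·(H − f)/(H + s − 2f) = 7310 × (16024.0 − 24) / (16024.0 + 7310 − 2 × 24) = 7310 × 16000.0 / 23286.0 ≈ 5022.8 mm ≈ 5.02 m.

5.02 m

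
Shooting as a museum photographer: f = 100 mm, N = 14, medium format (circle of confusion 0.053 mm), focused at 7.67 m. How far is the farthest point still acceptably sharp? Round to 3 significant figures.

Hyperfocal distance H = f²/(N·c) + f = 100²/(14 × 0.053) + 100 = 10000/0.742 + 100 ≈ 13577.1 mm ≈ 13.58 m.
Far limit Df = s·(H − f)/(H − s) = 7670 × (13577.1 − 100) / (13577.1 − 7670) = 7670 × 13477.1 / 5907.1 ≈ 17499 mm ≈ 17.5 m.

17.5 m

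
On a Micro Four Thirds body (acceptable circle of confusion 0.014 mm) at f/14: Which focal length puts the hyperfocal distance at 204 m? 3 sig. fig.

From H = f²/(N·c) + f, with f ≪ H: f ≈ √(H·N·c) = √(204000 × 14 × 0.014) = √39984 ≈ 200.0 mm.
The +f correction barely moves this — solving exactly, f² + N·c·f − N·c·H = 0 ⇒ f = (−N·c + √((N·c)² + 4·N·c·H))/2 = (−0.196 + √159936)/2 ≈ 199.86 mm, so f ≈ 200 mm.

200 mm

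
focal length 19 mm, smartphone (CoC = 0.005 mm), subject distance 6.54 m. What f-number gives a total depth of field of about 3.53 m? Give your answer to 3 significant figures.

Write h = H − f = f²/(N·c). The thin-lens limits are Dn = s·h/(h + (s−f)) and Df = s·h/(h − (s−f)), so DoF = Df − Dn = 2·s·(s−f)·h / (h² − (s−f)²).
That is a quadratic in h: DoF·h² − 2·s·(s−f)·h − DoF·(s−f)² = 0 ⇒ h = (s−f)·(s + √(s² + DoF²)) / DoF = 6521 × (6540 + √(6540² + 3530²)) / 3530 = 6521 × (6540 + 7431.86) / 3530 ≈ 25810 mm.
Then N = f²/(c·h) = 19² / (0.005 × 25810) = 361 / 129.05 ≈ 2.80.

f/2.80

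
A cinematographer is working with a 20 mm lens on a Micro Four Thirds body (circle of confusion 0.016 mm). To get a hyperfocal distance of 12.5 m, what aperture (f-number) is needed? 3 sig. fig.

f/2.00

Rearrange H = f²/(N·c) + f for N: N = f² / ((H − f)·c).
N = 20² / ((12500 − 20) × 0.016) = 400 / 199.7 ≈ 2.00.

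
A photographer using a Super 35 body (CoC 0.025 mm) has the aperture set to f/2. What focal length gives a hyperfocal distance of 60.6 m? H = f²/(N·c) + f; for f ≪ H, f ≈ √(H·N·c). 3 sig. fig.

55.0 mm

From H = f²/(N·c) + f, with f ≪ H: f ≈ √(H·N·c) = √(60600 × 2 × 0.025) = √3030.0 ≈ 55.05 mm.
Exact: f² + N·c·f − N·c·H = 0 ⇒ f = (−N·c + √((N·c)² + 4·N·c·H))/2 = (−0.05 + √12120)/2 ≈ 55.020 mm ≈ 55.0 mm.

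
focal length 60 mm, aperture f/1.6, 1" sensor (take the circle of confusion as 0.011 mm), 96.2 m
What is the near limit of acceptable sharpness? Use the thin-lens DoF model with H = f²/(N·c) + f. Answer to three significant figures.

Hyperfocal distance H = f²/(N·c) + f = 60²/(1.6 × 0.011) + 60 = 3600/0.0176 + 60 ≈ 204605.5 mm ≈ 204.6 m.
Near limit Dn = s·(H − f)/(H + s − 2f) = 96200 × (204605.5 − 60) / (204605.5 + 96200 − 2 × 60) = 96200 × 204545.5 / 300685.5 ≈ 65441 mm ≈ 65.4 m.

65.4 m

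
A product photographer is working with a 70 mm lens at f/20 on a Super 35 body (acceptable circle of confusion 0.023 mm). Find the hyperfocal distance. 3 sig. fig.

10.7 m

Hyperfocal distance H = f²/(N·c) + f = 70²/(20 × 0.023) + 70 = 4900/0.46 + 70 ≈ 10722.2 mm ≈ 10.7 m.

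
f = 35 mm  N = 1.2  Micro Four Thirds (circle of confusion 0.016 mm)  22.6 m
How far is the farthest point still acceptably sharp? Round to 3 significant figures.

35.0 m

Hyperfocal distance H = f²/(N·c) + f = 35²/(1.2 × 0.016) + 35 = 1225/0.0192 + 35 ≈ 63837.1 mm ≈ 63.84 m.
Far limit Df = s·(H − f)/(H − s) = 22600 × (63837.1 − 35) / (63837.1 − 22600) = 22600 × 63802.1 / 41237.1 ≈ 34967 mm ≈ 35.0 m.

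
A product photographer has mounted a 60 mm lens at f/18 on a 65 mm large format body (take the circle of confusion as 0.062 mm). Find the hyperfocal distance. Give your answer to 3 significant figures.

3.29 m

Hyperfocal distance H = f²/(N·c) + f = 60²/(18 × 0.062) + 60 = 3600/1.116 + 60 ≈ 3285.8 mm ≈ 3.29 m.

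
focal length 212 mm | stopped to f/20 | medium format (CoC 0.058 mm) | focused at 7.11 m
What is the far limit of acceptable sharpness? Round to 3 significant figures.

8.65 m

Hyperfocal distance H = f²/(N·c) + f = 212²/(20 × 0.058) + 212 = 44944/1.16 + 212 ≈ 38956.8 mm ≈ 38.96 m.
Far limit Df = s·(H − f)/(H − s) = 7110 × (38956.8 − 212) / (38956.8 − 7110) = 7110 × 38744.8 / 31846.8 ≈ 8650.0 mm ≈ 8.65 m.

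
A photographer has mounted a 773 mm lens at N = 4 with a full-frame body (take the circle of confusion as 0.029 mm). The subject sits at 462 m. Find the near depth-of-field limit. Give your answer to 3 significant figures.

Hyperfocal distance H = f²/(N·c) + f = 773²/(4 × 0.029) + 773 = 597529/0.116 + 773 ≈ 5151885.1 mm ≈ 5152 m.
Near limit Dn = s·(H − f)/(H + s − 2f) = 462000 × (5151885.1 − 773) / (5151885.1 + 462000 − 2 × 773) = 462000 × 5151112.1 / 5612339.1 ≈ 424032 mm ≈ 424 m.

424 m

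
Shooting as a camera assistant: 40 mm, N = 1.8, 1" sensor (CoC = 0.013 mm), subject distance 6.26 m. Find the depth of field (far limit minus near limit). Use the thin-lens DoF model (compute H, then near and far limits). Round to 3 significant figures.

Hyperfocal distance H = f²/(N·c) + f = 40²/(1.8 × 0.013) + 40 = 1600/0.0234 + 40 ≈ 68416.1 mm ≈ 68.42 m.
Near limit Dn = s·(H − f)/(H + s − 2f) = 6260 × (68416.1 − 40) / (68416.1 + 6260 − 2 × 40) = 6260 × 68376.1 / 74596.1 ≈ 5738.0 mm.
Far limit Df = s·(H − f)/(H − s) = 6260 × (68416.1 − 40) / (68416.1 − 6260) = 6260 × 68376.1 / 62156.1 ≈ 6886.4 mm.
Depth of field = Df − Dn = 6886.4 − 5738.0 ≈ 1148.4 mm ≈ 1.15 m.

1.15 m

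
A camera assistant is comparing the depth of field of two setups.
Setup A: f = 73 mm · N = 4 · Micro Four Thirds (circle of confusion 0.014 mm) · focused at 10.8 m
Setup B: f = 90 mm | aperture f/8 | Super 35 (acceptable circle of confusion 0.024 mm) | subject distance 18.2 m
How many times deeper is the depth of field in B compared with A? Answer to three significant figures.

Setup A: H = 73²/(4×0.014) + 73 ≈ 95233.7 mm; DoF = Df − Dn = 12172.1 − 9705.9 ≈ 2466.2 mm.
Setup B: H = 90²/(8×0.024) + 90 ≈ 42277.5 mm; DoF = Df − Dn = 31889 − 12734 ≈ 19155 mm.
Ratio = 19155 / 2466.2 ≈ 7.77.

7.77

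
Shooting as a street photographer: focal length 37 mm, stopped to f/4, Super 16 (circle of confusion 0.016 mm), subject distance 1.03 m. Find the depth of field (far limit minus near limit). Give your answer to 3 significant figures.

Hyperfocal distance H = f²/(N·c) + f = 37²/(4 × 0.016) + 37 = 1369/0.064 + 37 ≈ 21427.6 mm ≈ 21.43 m.
Near limit Dn = s·(H − f)/(H + s − 2f) = 1030 × (21427.6 − 37) / (21427.6 + 1030 − 2 × 37) = 1030 × 21390.6 / 22383.6 ≈ 984.306 mm.
Far limit Df = s·(H − f)/(H − s) = 1030 × (21427.6 − 37) / (21427.6 − 1030) = 1030 × 21390.6 / 20397.6 ≈ 1080.143 mm.
Depth of field = Df − Dn = 1080.143 − 984.306 ≈ 95.837 mm.

95.8 mm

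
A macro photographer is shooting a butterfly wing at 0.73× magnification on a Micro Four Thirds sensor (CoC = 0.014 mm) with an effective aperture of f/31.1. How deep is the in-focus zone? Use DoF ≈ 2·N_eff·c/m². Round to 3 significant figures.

At magnification m, DoF ≈ 2·N_eff·c/m² = 2 × 31.1 × 0.014 / 0.73² = 0.8708 / 0.5329 ≈ 1.63 mm.

1.63 mm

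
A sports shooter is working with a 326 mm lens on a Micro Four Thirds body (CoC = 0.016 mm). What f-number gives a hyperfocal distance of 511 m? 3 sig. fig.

Rearrange H = f²/(N·c) + f for N: N = f² / ((H − f)·c).
N = 326² / ((511000 − 326) × 0.016) = 106276 / 8171 ≈ 13.

f/13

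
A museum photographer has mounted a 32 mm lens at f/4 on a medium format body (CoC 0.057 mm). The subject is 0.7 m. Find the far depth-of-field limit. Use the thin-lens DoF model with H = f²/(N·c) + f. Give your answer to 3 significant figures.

0.822 m

Hyperfocal distance H = f²/(N·c) + f = 32²/(4 × 0.057) + 32 = 1024/0.228 + 32 ≈ 4523.2 mm ≈ 4.523 m.
Far limit Df = s·(H − f)/(H − s) = 700 × (4523.2 − 32) / (4523.2 − 700) = 700 × 4491.2 / 3823.2 ≈ 822.31 mm ≈ 0.822 m.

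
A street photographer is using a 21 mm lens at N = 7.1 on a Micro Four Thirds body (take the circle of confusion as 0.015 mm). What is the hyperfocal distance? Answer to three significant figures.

Hyperfocal distance H = f²/(N·c) + f = 21²/(7.1 × 0.015) + 21 = 441/0.1065 + 21 ≈ 4161.8 mm ≈ 4.16 m.

4.16 m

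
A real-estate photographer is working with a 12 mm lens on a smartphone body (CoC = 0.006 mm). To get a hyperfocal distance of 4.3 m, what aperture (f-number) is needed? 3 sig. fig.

f/5.60

Rearrange H = f²/(N·c) + f for N: N = f² / ((H − f)·c).
N = 12² / ((4300 − 12) × 0.006) = 144 / 25.73 ≈ 5.60.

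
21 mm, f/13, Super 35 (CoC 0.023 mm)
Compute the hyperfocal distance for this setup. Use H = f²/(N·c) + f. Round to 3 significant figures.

Hyperfocal distance H = f²/(N·c) + f = 21²/(13 × 0.023) + 21 = 441/0.299 + 21 ≈ 1495.9 mm ≈ 1.50 m.

1.50 m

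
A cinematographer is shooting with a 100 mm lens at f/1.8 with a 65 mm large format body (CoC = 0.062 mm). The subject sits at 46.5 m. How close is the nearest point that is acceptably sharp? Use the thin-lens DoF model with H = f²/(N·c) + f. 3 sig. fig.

Hyperfocal distance H = f²/(N·c) + f = 100²/(1.8 × 0.062) + 100 = 10000/0.1116 + 100 ≈ 89705.7 mm ≈ 89.71 m.
Near limit Dn = s·(H − f)/(H + s − 2f) = 46500 × (89705.7 − 100) / (89705.7 + 46500 − 2 × 100) = 46500 × 89605.7 / 136005.7 ≈ 30636 mm ≈ 30.6 m.

30.6 m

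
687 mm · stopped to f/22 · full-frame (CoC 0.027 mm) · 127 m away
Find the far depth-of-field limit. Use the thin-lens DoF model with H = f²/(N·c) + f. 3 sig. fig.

151 m

Hyperfocal distance H = f²/(N·c) + f = 687²/(22 × 0.027) + 687 = 471969/0.594 + 687 ≈ 795247.6 mm ≈ 795.2 m.
Far limit Df = s·(H − f)/(H − s) = 127000 × (795247.6 − 687) / (795247.6 − 127000) = 127000 × 794560.6 / 668247.6 ≈ 151006 mm ≈ 151 m.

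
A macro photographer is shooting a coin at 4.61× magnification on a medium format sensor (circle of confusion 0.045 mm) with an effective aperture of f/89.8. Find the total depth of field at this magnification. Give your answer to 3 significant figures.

0.380 mm

At magnification m, DoF ≈ 2·N_eff·c/m² = 2 × 89.8 × 0.045 / 4.61² = 8.082 / 21.25 ≈ 0.38 mm.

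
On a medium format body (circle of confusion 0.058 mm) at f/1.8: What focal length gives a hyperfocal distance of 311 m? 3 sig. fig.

180 mm

From H = f²/(N·c) + f, with f ≪ H: f ≈ √(H·N·c) = √(311000 × 1.8 × 0.058) = √32468 ≈ 180.2 mm.
The +f correction barely moves this — solving exactly, f² + N·c·f − N·c·H = 0 ⇒ f = (−N·c + √((N·c)² + 4·N·c·H))/2 = (−0.1044 + √129874)/2 ≈ 180.14 mm, so f ≈ 180 mm.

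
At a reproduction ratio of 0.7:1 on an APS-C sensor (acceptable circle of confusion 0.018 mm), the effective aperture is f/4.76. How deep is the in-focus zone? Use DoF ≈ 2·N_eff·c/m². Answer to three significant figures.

At magnification m, DoF ≈ 2·N_eff·c/m² = 2 × 4.76 × 0.018 / 0.7² = 0.1714 / 0.49 ≈ 0.35 mm.

0.350 mm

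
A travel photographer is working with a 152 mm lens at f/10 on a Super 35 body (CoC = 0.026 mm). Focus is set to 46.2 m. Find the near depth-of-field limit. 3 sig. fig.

30.4 m

Hyperfocal distance H = f²/(N·c) + f = 152²/(10 × 0.026) + 152 = 23104/0.26 + 152 ≈ 89013.5 mm ≈ 89.01 m.
Near limit Dn = s·(H − f)/(H + s − 2f) = 46200 × (89013.5 − 152) / (89013.5 + 46200 − 2 × 152) = 46200 × 88861.5 / 134909.5 ≈ 30431 mm ≈ 30.4 m.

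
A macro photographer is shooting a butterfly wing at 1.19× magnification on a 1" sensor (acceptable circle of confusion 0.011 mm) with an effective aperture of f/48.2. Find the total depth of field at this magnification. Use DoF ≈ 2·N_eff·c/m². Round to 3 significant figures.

At magnification m, DoF ≈ 2·N_eff·c/m² = 2 × 48.2 × 0.011 / 1.19² = 1.06 / 1.416 ≈ 0.749 mm.

0.749 mm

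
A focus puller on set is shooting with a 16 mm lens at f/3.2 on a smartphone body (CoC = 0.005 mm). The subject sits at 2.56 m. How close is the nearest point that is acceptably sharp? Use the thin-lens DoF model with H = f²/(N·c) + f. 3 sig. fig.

2.21 m

Hyperfocal distance H = f²/(N·c) + f = 16²/(3.2 × 0.005) + 16 = 256/0.016 + 16 ≈ 16016.0 mm ≈ 16.02 m.
Near limit Dn = s·(H − f)/(H + s − 2f) = 2560 × (16016.0 − 16) / (16016.0 + 2560 − 2 × 16) = 2560 × 16000.0 / 18544.0 ≈ 2208.8 mm ≈ 2.21 m.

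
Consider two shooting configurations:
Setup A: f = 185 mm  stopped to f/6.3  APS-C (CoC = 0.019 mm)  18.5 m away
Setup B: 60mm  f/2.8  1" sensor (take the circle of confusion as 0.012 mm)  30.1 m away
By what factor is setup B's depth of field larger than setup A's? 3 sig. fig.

7.70

Setup A: H = 185²/(6.3×0.019) + 185 ≈ 286108.1 mm; DoF = Df − Dn = 19766.1 − 17386.3 ≈ 2379.8 mm.
Setup B: H = 60²/(2.8×0.012) + 60 ≈ 107202.9 mm; DoF = Df − Dn = 41827 − 23509 ≈ 18318 mm.
Ratio = 18318 / 2379.8 ≈ 7.70.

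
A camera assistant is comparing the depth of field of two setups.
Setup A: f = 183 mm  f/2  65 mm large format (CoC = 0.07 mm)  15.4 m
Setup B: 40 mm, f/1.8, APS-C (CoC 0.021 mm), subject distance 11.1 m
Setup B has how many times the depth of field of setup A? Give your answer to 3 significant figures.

Setup A: H = 183²/(2×0.07) + 183 ≈ 239390.1 mm; DoF = Df − Dn = 16446.2 − 14478.9 ≈ 1967.3 mm.
Setup B: H = 40²/(1.8×0.021) + 40 ≈ 42368.0 mm; DoF = Df − Dn = 15026.2 − 8800.5 ≈ 6225.7 mm.
Ratio = 6225.7 / 1967.3 ≈ 3.16.

3.16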